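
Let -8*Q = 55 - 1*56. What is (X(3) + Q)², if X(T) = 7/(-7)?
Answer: 49/64 ≈ 0.76563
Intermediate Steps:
Q = ⅛ (Q = -(55 - 1*56)/8 = -(55 - 56)/8 = -⅛*(-1) = ⅛ ≈ 0.12500)
X(T) = -1 (X(T) = 7*(-⅐) = -1)
(X(3) + Q)² = (-1 + ⅛)² = (-7/8)² = 49/64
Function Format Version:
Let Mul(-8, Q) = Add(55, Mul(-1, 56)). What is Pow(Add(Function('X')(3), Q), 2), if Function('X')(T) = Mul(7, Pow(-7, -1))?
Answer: Rational(49, 64) ≈ 0.76563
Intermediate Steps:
Q = Rational(1, 8) (Q = Mul(Rational(-1, 8), Add(55, Mul(-1, 56))) = Mul(Rational(-1, 8), Add(55, -56)) = Mul(Rational(-1, 8), -1) = Rational(1, 8) ≈ 0.12500)
Function('X')(T) = -1 (Function('X')(T) = Mul(7, Rational(-1, 7)) = -1)
Pow(Add(Function('X')(3), Q), 2) = Pow(Add(-1, Rational(1, 8)), 2) = Pow(Rational(-7, 8), 2) = Rational(49, 64)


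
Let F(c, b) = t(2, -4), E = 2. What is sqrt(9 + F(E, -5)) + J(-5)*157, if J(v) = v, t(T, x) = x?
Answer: -785 + sqrt(5) ≈ -782.76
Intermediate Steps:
F(c, b) = -4
sqrt(9 + F(E, -5)) + J(-5)*157 = sqrt(9 - 4) - 5*157 = sqrt(5) - 785 = -785 + sqrt(5)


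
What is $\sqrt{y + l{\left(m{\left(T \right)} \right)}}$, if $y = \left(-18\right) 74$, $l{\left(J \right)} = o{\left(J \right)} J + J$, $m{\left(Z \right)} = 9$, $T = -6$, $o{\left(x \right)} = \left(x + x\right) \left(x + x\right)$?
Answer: $3 \sqrt{177} \approx 39.912$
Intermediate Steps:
$o{\left(x \right)} = 4 x^{2}$ ($o{\left(x \right)} = 2 x 2 x = 4 x^{2}$)
$l{\left(J \right)} = J + 4 J^{3}$ ($l{\left(J \right)} = 4 J^{2} J + J = 4 J^{3} + J = J + 4 J^{3}$)
$y = -1332$
$\sqrt{y + l{\left(m{\left(T \right)} \right)}} = \sqrt{-1332 + \left(9 + 4 \cdot 9^{3}\right)} = \sqrt{-1332 + \left(9 + 4 \cdot 729\right)} = \sqrt{-1332 + \left(9 + 2916\right)} = \sqrt{-1332 + 2925} = \sqrt{1593} = 3 \sqrt{177}$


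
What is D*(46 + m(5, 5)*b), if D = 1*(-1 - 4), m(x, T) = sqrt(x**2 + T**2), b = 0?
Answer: -230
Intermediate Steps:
m(x, T) = sqrt(T**2 + x**2)
D = -5 (D = 1*(-5) = -5)
D*(46 + m(5, 5)*b) = -5*(46 + sqrt(5**2 + 5**2)*0) = -5*(46 + sqrt(25 + 25)*0) = -5*(46 + sqrt(50)*0) = -5*(46 + (5*sqrt(2))*0) = -5*(46 + 0) = -5*46 = -230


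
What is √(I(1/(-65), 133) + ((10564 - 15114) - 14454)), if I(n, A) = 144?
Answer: 2*I*√4715 ≈ 137.33*I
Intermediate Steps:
√(I(1/(-65), 133) + ((10564 - 15114) - 14454)) = √(144 + ((10564 - 15114) - 14454)) = √(144 + (-4550 - 14454)) = √(144 - 19004) = √(-18860) = 2*I*√4715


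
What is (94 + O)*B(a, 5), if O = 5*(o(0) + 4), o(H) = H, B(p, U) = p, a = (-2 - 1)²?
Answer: 1026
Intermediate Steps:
a = 9 (a = (-3)² = 9)
O = 20 (O = 5*(0 + 4) = 5*4 = 20)
(94 + O)*B(a, 5) = (94 + 20)*9 = 114*9 = 1026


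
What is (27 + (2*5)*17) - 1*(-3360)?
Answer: 3557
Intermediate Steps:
(27 + (2*5)*17) - 1*(-3360) = (27 + 10*17) + 3360 = (27 + 170) + 3360 = 197 + 3360 = 3557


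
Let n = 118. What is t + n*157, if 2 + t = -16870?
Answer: 1654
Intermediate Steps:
t = -16872 (t = -2 - 16870 = -16872)
t + n*157 = -16872 + 118*157 = -16872 + 18526 = 1654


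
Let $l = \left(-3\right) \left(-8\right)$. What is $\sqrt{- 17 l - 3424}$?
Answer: $2 i \sqrt{958} \approx 61.903 i$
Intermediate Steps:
$l = 24$
$\sqrt{- 17 l - 3424} = \sqrt{\left(-17\right) 24 - 3424} = \sqrt{-408 - 3424} = \sqrt{-3832} = 2 i \sqrt{958}$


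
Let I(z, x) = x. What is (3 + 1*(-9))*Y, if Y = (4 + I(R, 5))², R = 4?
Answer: -486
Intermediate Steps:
Y = 81 (Y = (4 + 5)² = 9² = 81)
(3 + 1*(-9))*Y = (3 + 1*(-9))*81 = (3 - 9)*81 = -6*81 = -486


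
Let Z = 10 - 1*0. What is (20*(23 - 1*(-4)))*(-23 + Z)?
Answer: -7020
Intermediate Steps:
Z = 10 (Z = 10 + 0 = 10)
(20*(23 - 1*(-4)))*(-23 + Z) = (20*(23 - 1*(-4)))*(-23 + 10) = (20*(23 + 4))*(-13) = (20*27)*(-13) = 540*(-13) = -7020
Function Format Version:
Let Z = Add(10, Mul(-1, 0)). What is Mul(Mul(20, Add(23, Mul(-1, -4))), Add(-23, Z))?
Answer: -7020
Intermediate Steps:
Z = 10 (Z = Add(10, 0) = 10)
Mul(Mul(20, Add(23, Mul(-1, -4))), Add(-23, Z)) = Mul(Mul(20, Add(23, Mul(-1, -4))), Add(-23, 10)) = Mul(Mul(20, Add(23, 4)), -13) = Mul(Mul(20, 27), -13) = Mul(540, -13) = -7020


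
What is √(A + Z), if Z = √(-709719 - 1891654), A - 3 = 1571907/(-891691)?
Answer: √(983683193706 + 795112839481*I*√2601373)/891691 ≈ 28.409 + 28.387*I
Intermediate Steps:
A = 1103166/891691 (A = 3 + 1571907/(-891691) = 3 + 1571907*(-1/891691) = 3 - 1571907/891691 = 1103166/891691 ≈ 1.2372)
Z = I*√2601373 (Z = √(-2601373) = I*√2601373 ≈ 1612.9*I)
√(A + Z) = √(1103166/891691 + I*√2601373)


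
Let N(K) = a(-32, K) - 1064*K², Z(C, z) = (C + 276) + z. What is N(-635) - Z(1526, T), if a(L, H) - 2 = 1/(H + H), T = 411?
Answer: -544872685971/1270 ≈ -4.2903e+8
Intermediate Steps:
a(L, H) = 2 + 1/(2*H) (a(L, H) = 2 + 1/(H + H) = 2 + 1/(2*H))
Z(C, z) = 276 + C + z (Z(C, z) = (276 + C) + z = 276 + C + z)
N(K) = 2 + 1/(2*K) - 1064*K² (N(K) = (2 + 1/(2*K)) - 1064*K² = 2 + 1/(2*K) - 1064*K²)
N(-635) - Z(1526, T) = (2 + (½)/(-635) - 1064*(-635)²) - (276 + 1526 + 411) = (2 + (½)*(-1/635) - 1064*403225) - 1*2213 = (2 - 1/1270 - 429031400) - 2213 = -544869875461/1270 - 2213 = -544872685971/1270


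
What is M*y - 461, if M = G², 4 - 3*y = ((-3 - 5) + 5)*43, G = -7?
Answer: 5134/3 ≈ 1711.3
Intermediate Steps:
y = 133/3 (y = 4/3 - ((-3 - 5) + 5)*43/3 = 4/3 - (-8 + 5)*43/3 = 4/3 - (-1)*43 = 4/3 - ⅓*(-129) = 4/3 + 43 = 133/3 ≈ 44.333)
M = 49 (M = (-7)² = 49)
M*y - 461 = 49*(133/3) - 461 = 6517/3 - 461 = 5134/3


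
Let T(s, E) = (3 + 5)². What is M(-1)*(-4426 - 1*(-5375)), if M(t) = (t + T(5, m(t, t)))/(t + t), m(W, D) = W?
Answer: -59787/2 ≈ -29894.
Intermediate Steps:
T(s, E) = 64 (T(s, E) = 8² = 64)
M(t) = (64 + t)/(2*t) (M(t) = (t + 64)/(t + t) = (64 + t)/((2*t)) = (64 + t)*(1/(2*t)) = (64 + t)/(2*t))
M(-1)*(-4426 - 1*(-5375)) = ((½)*(64 - 1)/(-1))*(-4426 - 1*(-5375)) = ((½)*(-1)*63)*(-4426 + 5375) = -63/2*949 = -59787/2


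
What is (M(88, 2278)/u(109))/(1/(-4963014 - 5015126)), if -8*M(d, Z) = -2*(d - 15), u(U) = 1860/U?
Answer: -3969802999/372 ≈ -1.0672e+7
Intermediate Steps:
M(d, Z) = -15/4 + d/4 (M(d, Z) = -(-1)*(d - 15)/4 = -(-1)*(-15 + d)/4 = -(30 - 2*d)/8 = -15/4 + d/4)
(M(88, 2278)/u(109))/(1/(-4963014 - 5015126)) = ((-15/4 + (¼)*88)/((1860/109)))/(1/(-4963014 - 5015126)) = ((-15/4 + 22)/((1860*(1/109))))/(1/(-9978140)) = (73/(4*(1860/109)))/(-1/9978140) = ((73/4)*(109/1860))*(-9978140) = (7957/7440)*(-9978140) = -3969802999/372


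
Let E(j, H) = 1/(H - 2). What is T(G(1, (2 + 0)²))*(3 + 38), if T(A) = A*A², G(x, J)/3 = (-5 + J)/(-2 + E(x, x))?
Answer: 41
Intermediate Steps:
E(j, H) = 1/(-2 + H)
G(x, J) = 3*(-5 + J)/(-2 + 1/(-2 + x)) (G(x, J) = 3*((-5 + J)/(-2 + 1/(-2 + x))) = 3*(-5 + J)/(-2 + 1/(-2 + x)))
T(A) = A³
T(G(1, (2 + 0)²))*(3 + 38) = (-3*(-5 + (2 + 0)²)*(-2 + 1)/(-5 + 2*1))³*(3 + 38) = (-3*(-5 + 2²)*(-1)/(-5 + 2))³*41 = (-3*(-5 + 4)*(-1)/(-3))³*41 = (-3*(-⅓)*(-1)*(-1))³*41 = 1³*41 = 1*41 = 41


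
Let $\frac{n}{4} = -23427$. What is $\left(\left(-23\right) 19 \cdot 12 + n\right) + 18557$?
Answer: $-80395$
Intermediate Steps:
$n = -93708$ ($n = 4 \left(-23427\right) = -93708$)
$\left(\left(-23\right) 19 \cdot 12 + n\right) + 18557 = \left(\left(-23\right) 19 \cdot 12 - 93708\right) + 18557 = \left(\left(-437\right) 12 - 93708\right) + 18557 = \left(-5244 - 93708\right) + 18557 = -98952 + 18557 = -80395$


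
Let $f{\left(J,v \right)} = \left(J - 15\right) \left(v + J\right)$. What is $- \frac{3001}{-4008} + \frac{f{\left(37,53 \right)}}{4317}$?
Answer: $\frac{6963719}{5767512} \approx 1.2074$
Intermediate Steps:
$f{\left(J,v \right)} = \left(-15 + J\right) \left(J + v\right)$
$- \frac{3001}{-4008} + \frac{f{\left(37,53 \right)}}{4317} = - \frac{3001}{-4008} + \frac{37^{2} - 555 - 795 + 37 \cdot 53}{4317} = \left(-3001\right) \left(- \frac{1}{4008}\right) + \left(1369 - 555 - 795 + 1961\right) \frac{1}{4317} = \frac{3001}{4008} + 1980 \cdot \frac{1}{4317} = \frac{3001}{4008} + \frac{660}{1439} = \frac{6963719}{5767512}$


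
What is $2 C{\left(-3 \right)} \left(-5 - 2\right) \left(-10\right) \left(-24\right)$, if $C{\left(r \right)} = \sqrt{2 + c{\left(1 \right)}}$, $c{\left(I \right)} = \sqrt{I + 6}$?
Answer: $- 3360 \sqrt{2 + \sqrt{7}} \approx -7242.1$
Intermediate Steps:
$c{\left(I \right)} = \sqrt{6 + I}$
$C{\left(r \right)} = \sqrt{2 + \sqrt{7}}$ ($C{\left(r \right)} = \sqrt{2 + \sqrt{6 + 1}} = \sqrt{2 + \sqrt{7}}$)
$2 C{\left(-3 \right)} \left(-5 - 2\right) \left(-10\right) \left(-24\right) = 2 \sqrt{2 + \sqrt{7}} \left(-5 - 2\right) \left(-10\right) \left(-24\right) = 2 \sqrt{2 + \sqrt{7}} \left(-7\right) \left(-10\right) \left(-24\right) = - 14 \sqrt{2 + \sqrt{7}} \left(-10\right) \left(-24\right) = 140 \sqrt{2 + \sqrt{7}} \left(-24\right) = - 3360 \sqrt{2 + \sqrt{7}}$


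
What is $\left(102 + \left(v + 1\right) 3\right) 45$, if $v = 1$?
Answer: $4860$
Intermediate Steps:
$\left(102 + \left(v + 1\right) 3\right) 45 = \left(102 + \left(1 + 1\right) 3\right) 45 = \left(102 + 2 \cdot 3\right) 45 = \left(102 + 6\right) 45 = 108 \cdot 45 = 4860$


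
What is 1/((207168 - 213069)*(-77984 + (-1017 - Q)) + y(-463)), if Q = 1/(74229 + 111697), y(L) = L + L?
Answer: 185926/86675721741751 ≈ 2.1451e-9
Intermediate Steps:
y(L) = 2*L
Q = 1/185926 ≈ 5.3785e-6
1/((207168 - 213069)*(-77984 + (-1017 - Q)) + y(-463)) = 1/((207168 - 213069)*(-77984 + (-1017 - 1*1/185926)) + 2*(-463)) = 1/(-5901*(-77984 + (-1017 - 1/185926)) - 926) = 1/(-5901*(-77984 - 189086743/185926) - 926) = 1/(-5901*(-14688339927/185926) - 926) = 1/(86675893909227/185926 - 926) = 1/(86675721741751/185926) = 185926/86675721741751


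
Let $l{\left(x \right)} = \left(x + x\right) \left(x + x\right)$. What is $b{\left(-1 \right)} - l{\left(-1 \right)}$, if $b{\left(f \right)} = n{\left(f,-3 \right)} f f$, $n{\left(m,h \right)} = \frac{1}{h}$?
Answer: $- \frac{13}{3} \approx -4.3333$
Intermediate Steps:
$b{\left(f \right)} = - \frac{f^{2}}{3}$ ($b{\left(f \right)} = \frac{f}{-3} f = - \frac{f}{3} f = - \frac{f^{2}}{3}$)
$l{\left(x \right)} = 4 x^{2}$ ($l{\left(x \right)} = 2 x 2 x = 4 x^{2}$)
$b{\left(-1 \right)} - l{\left(-1 \right)} = - \frac{\left(-1\right)^{2}}{3} - 4 \left(-1\right)^{2} = \left(- \frac{1}{3}\right) 1 - 4 \cdot 1 = - \frac{1}{3} - 4 = - \frac{13}{3}$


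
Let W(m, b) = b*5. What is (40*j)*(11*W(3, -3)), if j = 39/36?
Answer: -7150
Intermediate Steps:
W(m, b) = 5*b
j = 13/12 (j = 39*(1/36) = 13/12 ≈ 1.0833)
(40*j)*(11*W(3, -3)) = (40*(13/12))*(11*(5*(-3))) = 130*(11*(-15))/3 = (130/3)*(-165) = -7150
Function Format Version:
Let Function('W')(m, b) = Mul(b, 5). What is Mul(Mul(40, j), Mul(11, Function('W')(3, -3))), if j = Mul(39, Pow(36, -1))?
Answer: -7150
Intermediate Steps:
Function('W')(m, b) = Mul(5, b)
j = Rational(13, 12) (j = Mul(39, Rational(1, 36)) = Rational(13, 12) ≈ 1.0833)
Mul(Mul(40, j), Mul(11, Function('W')(3, -3))) = Mul(Mul(40, Rational(13, 12)), Mul(11, Mul(5, -3))) = Mul(Rational(130, 3), Mul(11, -15)) = Mul(Rational(130, 3), -165) = -7150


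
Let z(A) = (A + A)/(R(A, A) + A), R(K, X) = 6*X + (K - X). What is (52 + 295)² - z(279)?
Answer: 842861/7 ≈ 1.2041e+5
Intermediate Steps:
R(K, X) = K + 5*X
z(A) = 2/7 (z(A) = (A + A)/((A + 5*A) + A) = (2*A)/(6*A + A) = (2*A)/((7*A)) = (2*A)*(1/(7*A)) = 2/7)
(52 + 295)² - z(279) = (52 + 295)² - 1*2/7 = 347² - 2/7 = 120409 - 2/7 = 842861/7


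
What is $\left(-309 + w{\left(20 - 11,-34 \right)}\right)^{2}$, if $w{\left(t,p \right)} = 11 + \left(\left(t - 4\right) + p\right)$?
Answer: $106929$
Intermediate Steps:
$w{\left(t,p \right)} = 7 + p + t$ ($w{\left(t,p \right)} = 11 + \left(\left(-4 + t\right) + p\right) = 11 + \left(-4 + p + t\right) = 7 + p + t$)
$\left(-309 + w{\left(20 - 11,-34 \right)}\right)^{2} = \left(-309 + \left(7 - 34 + \left(20 - 11\right)\right)\right)^{2} = \left(-309 + \left(7 - 34 + 9\right)\right)^{2} = \left(-309 - 18\right)^{2} = \left(-327\right)^{2} = 106929$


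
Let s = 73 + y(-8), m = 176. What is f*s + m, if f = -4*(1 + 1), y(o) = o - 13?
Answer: -240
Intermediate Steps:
y(o) = -13 + o
f = -8 (f = -4*2 = -8)
s = 52 (s = 73 + (-13 - 8) = 73 - 21 = 52)
f*s + m = -8*52 + 176 = -416 + 176 = -240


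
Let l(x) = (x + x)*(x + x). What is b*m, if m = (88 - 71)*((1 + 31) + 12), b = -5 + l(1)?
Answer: -748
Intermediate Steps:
l(x) = 4*x**2 (l(x) = (2*x)*(2*x) = 4*x**2)
b = -1 (b = -5 + 4*1**2 = -5 + 4*1 = -5 + 4 = -1)
m = 748 (m = 17*(32 + 12) = 17*44 = 748)
b*m = -1*748 = -748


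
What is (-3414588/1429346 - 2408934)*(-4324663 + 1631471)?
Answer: 4636604183838876192/714673 ≈ 6.4877e+12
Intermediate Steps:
(-3414588/1429346 - 2408934)*(-4324663 + 1631471) = (-3414588*1/1429346 - 2408934)*(-2693192) = (-1707294/714673 - 2408934)*(-2693192) = -1721601795876/714673*(-2693192) = 4636604183838876192/714673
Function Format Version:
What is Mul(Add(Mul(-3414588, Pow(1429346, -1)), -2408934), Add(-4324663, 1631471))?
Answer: Rational(4636604183838876192, 714673) ≈ 6.4877e+12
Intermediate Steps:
Mul(Add(Mul(-3414588, Pow(1429346, -1)), -2408934), Add(-4324663, 1631471)) = Mul(Add(Mul(-3414588, Rational(1, 1429346)), -2408934), -2693192) = Mul(Add(Rational(-1707294, 714673), -2408934), -2693192) = Mul(Rational(-1721601795876, 714673), -2693192) = Rational(4636604183838876192, 714673)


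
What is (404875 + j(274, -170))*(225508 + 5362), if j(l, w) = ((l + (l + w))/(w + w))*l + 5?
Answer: 1587873391818/17 ≈ 9.3404e+10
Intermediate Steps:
j(l, w) = 5 + l*(w + 2*l)/(2*w) (j(l, w) = ((w + 2*l)/((2*w)))*l + 5 = ((w + 2*l)*(1/(2*w)))*l + 5 = ((w + 2*l)/(2*w))*l + 5 = l*(w + 2*l)/(2*w) + 5 = 5 + l*(w + 2*l)/(2*w))
(404875 + j(274, -170))*(225508 + 5362) = (404875 + (5 + (½)*274 + 274²/(-170)))*(225508 + 5362) = (404875 + (5 + 137 + 75076*(-1/170)))*230870 = (404875 + (5 + 137 - 37538/85))*230870 = (404875 - 25468/85)*230870 = (34388907/85)*230870 = 1587873391818/17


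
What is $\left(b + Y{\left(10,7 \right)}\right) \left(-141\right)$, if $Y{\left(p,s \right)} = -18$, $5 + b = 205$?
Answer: $-25662$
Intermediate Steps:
$b = 200$ ($b = -5 + 205 = 200$)
$\left(b + Y{\left(10,7 \right)}\right) \left(-141\right) = \left(200 - 18\right) \left(-141\right) = 182 \left(-141\right) = -25662$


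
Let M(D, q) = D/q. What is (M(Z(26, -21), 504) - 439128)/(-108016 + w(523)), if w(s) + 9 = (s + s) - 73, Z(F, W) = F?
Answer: 110660243/26977104 ≈ 4.1020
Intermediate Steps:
w(s) = -82 + 2*s (w(s) = -9 + ((s + s) - 73) = -9 + (2*s - 73) = -9 + (-73 + 2*s) = -82 + 2*s)
(M(Z(26, -21), 504) - 439128)/(-108016 + w(523)) = (26/504 - 439128)/(-108016 + (-82 + 2*523)) = (26*(1/504) - 439128)/(-108016 + (-82 + 1046)) = (13/252 - 439128)/(-108016 + 964) = -110660243/252/(-107052) = -110660243/252*(-1/107052) = 110660243/26977104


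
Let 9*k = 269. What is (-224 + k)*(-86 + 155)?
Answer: -40181/3 ≈ -13394.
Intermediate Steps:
k = 269/9 (k = (1/9)*269 = 269/9 ≈ 29.889)
(-224 + k)*(-86 + 155) = (-224 + 269/9)*(-86 + 155) = -1747/9*69 = -40181/3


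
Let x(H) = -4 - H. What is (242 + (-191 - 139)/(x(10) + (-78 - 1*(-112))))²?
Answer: 203401/4 ≈ 50850.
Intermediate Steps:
(242 + (-191 - 139)/(x(10) + (-78 - 1*(-112))))² = (242 + (-191 - 139)/((-4 - 1*10) + (-78 - 1*(-112))))² = (242 - 330/((-4 - 10) + (-78 + 112)))² = (242 - 330/(-14 + 34))² = (242 - 330/20)² = (242 - 330*1/20)² = (242 - 33/2)² = (451/2)² = 203401/4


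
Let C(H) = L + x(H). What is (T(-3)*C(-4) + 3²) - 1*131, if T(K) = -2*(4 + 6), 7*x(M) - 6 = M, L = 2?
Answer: -1174/7 ≈ -167.71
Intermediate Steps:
x(M) = 6/7 + M/7
T(K) = -20 (T(K) = -2*10 = -20)
C(H) = 20/7 + H/7 (C(H) = 2 + (6/7 + H/7) = 20/7 + H/7)
(T(-3)*C(-4) + 3²) - 1*131 = (-20*(20/7 + (⅐)*(-4)) + 3²) - 1*131 = (-20*(20/7 - 4/7) + 9) - 131 = (-20*16/7 + 9) - 131 = (-320/7 + 9) - 131 = -257/7 - 131 = -1174/7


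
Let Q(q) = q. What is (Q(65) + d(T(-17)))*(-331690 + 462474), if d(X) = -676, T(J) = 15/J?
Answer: -79909024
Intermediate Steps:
(Q(65) + d(T(-17)))*(-331690 + 462474) = (65 - 676)*(-331690 + 462474) = -611*130784 = -79909024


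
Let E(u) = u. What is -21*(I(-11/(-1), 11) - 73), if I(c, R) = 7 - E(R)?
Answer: 1617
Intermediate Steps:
I(c, R) = 7 - R
-21*(I(-11/(-1), 11) - 73) = -21*((7 - 1*11) - 73) = -21*((7 - 11) - 73) = -21*(-4 - 73) = -21*(-77) = 1617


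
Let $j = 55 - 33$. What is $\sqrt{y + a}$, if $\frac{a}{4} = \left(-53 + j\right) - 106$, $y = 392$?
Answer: $2 i \sqrt{39} \approx 12.49 i$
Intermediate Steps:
$j = 22$ ($j = 55 - 33 = 22$)
$a = -548$ ($a = 4 \left(\left(-53 + 22\right) - 106\right) = 4 \left(-31 - 106\right) = 4 \left(-137\right) = -548$)
$\sqrt{y + a} = \sqrt{392 - 548} = \sqrt{-156} = 2 i \sqrt{39}$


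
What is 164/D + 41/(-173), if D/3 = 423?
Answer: -23657/219537 ≈ -0.10776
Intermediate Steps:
D = 1269 (D = 3*423 = 1269)
164/D + 41/(-173) = 164/1269 + 41/(-173) = 164*(1/1269) + 41*(-1/173) = 164/1269 - 41/173 = -23657/219537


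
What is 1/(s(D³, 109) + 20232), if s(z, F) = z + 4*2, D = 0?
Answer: 1/20240 ≈ 4.9407e-5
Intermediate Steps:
s(z, F) = 8 + z (s(z, F) = z + 8 = 8 + z)
1/(s(D³, 109) + 20232) = 1/((8 + 0³) + 20232) = 1/((8 + 0) + 20232) = 1/(8 + 20232) = 1/20240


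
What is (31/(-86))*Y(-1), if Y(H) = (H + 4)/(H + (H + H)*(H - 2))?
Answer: -93/430 ≈ -0.21628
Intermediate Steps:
Y(H) = (4 + H)/(H + 2*H*(-2 + H)) (Y(H) = (4 + H)/(H + (2*H)*(-2 + H)) = (4 + H)/(H + 2*H*(-2 + H)))
(31/(-86))*Y(-1) = (31/(-86))*((4 - 1)/((-1)*(-3 + 2*(-1)))) = (31*(-1/86))*(-1*3/(-3 - 2)) = -(-31)*3/(86*(-5)) = -(-31)*(-1)*3/(86*5) = -31/86*3/5 = -93/430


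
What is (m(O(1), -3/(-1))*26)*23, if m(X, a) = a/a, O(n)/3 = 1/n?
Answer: 598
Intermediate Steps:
O(n) = 3/n
m(X, a) = 1
(m(O(1), -3/(-1))*26)*23 = (1*26)*23 = 26*23 = 598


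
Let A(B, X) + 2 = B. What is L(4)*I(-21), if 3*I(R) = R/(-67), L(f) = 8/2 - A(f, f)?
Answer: 14/67 ≈ 0.20896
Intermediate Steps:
A(B, X) = -2 + B
L(f) = 6 - f (L(f) = 8/2 - (-2 + f) = 8*(½) + (2 - f) = 4 + (2 - f) = 6 - f)
I(R) = -R/201 (I(R) = (R/(-67))/3 = (R*(-1/67))/3 = (-R/67)/3 = -R/201)
L(4)*I(-21) = (6 - 1*4)*(-1/201*(-21)) = (6 - 4)*(7/67) = 2*(7/67) = 14/67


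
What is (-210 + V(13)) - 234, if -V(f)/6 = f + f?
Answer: -600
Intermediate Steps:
V(f) = -12*f (V(f) = -6*(f + f) = -12*f)
(-210 + V(13)) - 234 = (-210 - 12*13) - 234 = (-210 - 156) - 234 = -366 - 234 = -600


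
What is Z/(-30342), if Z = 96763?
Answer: -96763/30342 ≈ -3.1891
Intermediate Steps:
Z/(-30342) = 96763/(-30342) = 96763*(-1/30342) = -96763/30342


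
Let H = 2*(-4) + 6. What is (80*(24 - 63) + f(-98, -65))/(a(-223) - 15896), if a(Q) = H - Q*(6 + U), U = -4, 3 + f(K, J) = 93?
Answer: 1515/7726 ≈ 0.19609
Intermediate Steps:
f(K, J) = 90 (f(K, J) = -3 + 93 = 90)
H = -2 (H = -8 + 6 = -2)
a(Q) = -2 - 2*Q (a(Q) = -2 - Q*(6 - 4) = -2 - Q*2 = -2 - 2*Q)
(80*(24 - 63) + f(-98, -65))/(a(-223) - 15896) = (80*(24 - 63) + 90)/((-2 - 2*(-223)) - 15896) = (80*(-39) + 90)/((-2 + 446) - 15896) = (-3120 + 90)/(444 - 15896) = -3030/(-15452) = -3030*(-1/15452) = 1515/7726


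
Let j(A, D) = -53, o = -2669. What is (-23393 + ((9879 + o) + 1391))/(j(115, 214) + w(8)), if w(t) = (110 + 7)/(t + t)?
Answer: 5504/17 ≈ 323.76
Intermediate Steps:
w(t) = 117/(2*t) (w(t) = 117/((2*t)) = 117*(1/(2*t)) = 117/(2*t))
(-23393 + ((9879 + o) + 1391))/(j(115, 214) + w(8)) = (-23393 + ((9879 - 2669) + 1391))/(-53 + (117/2)/8) = (-23393 + (7210 + 1391))/(-53 + (117/2)*(⅛)) = (-23393 + 8601)/(-53 + 117/16) = -14792/(-731/16) = -14792*(-16/731) = 5504/17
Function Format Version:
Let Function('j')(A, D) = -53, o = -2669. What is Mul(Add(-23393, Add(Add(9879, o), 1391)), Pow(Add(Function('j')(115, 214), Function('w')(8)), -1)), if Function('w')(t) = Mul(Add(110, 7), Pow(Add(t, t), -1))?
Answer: Rational(5504, 17) ≈ 323.76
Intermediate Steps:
Function('w')(t) = Mul(Rational(117, 2), Pow(t, -1)) (Function('w')(t) = Mul(117, Pow(Mul(2, t), -1)) = Mul(117, Mul(Rational(1, 2), Pow(t, -1))) = Mul(Rational(117, 2), Pow(t, -1)))
Mul(Add(-23393, Add(Add(9879, o), 1391)), Pow(Add(Function('j')(115, 214), Function('w')(8)), -1)) = Mul(Add(-23393, Add(Add(9879, -2669), 1391)), Pow(Add(-53, Mul(Rational(117, 2), Pow(8, -1))), -1)) = Mul(Add(-23393, Add(7210, 1391)), Pow(Add(-53, Mul(Rational(117, 2), Rational(1, 8))), -1)) = Mul(Add(-23393, 8601), Pow(Add(-53, Rational(117, 16)), -1)) = Mul(-14792, Pow(Rational(-731, 16), -1)) = Mul(-14792, Rational(-16, 731)) = Rational(5504, 17)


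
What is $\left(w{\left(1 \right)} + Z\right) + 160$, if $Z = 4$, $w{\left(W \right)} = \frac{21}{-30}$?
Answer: $\frac{1633}{10} \approx 163.3$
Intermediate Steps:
$w{\left(W \right)} = - \frac{7}{10}$ ($w{\left(W \right)} = 21 \left(- \frac{1}{30}\right) = - \frac{7}{10}$)
$\left(w{\left(1 \right)} + Z\right) + 160 = \left(- \frac{7}{10} + 4\right) + 160 = \frac{33}{10} + 160 = \frac{1633}{10}$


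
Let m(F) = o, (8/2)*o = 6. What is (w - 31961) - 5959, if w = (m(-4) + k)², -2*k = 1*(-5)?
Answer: -37904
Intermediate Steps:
k = 5/2 (k = -(-5)/2 = -½*(-5) = 5/2 ≈ 2.5000)
o = 3/2 (o = (¼)*6 = 3/2 ≈ 1.5000)
m(F) = 3/2
w = 16 (w = (3/2 + 5/2)² = 4² = 16)
(w - 31961) - 5959 = (16 - 31961) - 5959 = -31945 - 5959 = -37904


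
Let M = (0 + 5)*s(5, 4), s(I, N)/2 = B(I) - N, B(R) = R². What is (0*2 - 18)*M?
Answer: -3780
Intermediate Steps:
s(I, N) = -2*N + 2*I² (s(I, N) = 2*(I² - N) = -2*N + 2*I²)
M = 210 (M = (0 + 5)*(-2*4 + 2*5²) = 5*(-8 + 2*25) = 5*(-8 + 50) = 5*42 = 210)
(0*2 - 18)*M = (0*2 - 18)*210 = (0 - 18)*210 = -18*210 = -3780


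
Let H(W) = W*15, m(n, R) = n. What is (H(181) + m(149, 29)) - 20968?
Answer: -18104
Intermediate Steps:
H(W) = 15*W
(H(181) + m(149, 29)) - 20968 = (15*181 + 149) - 20968 = (2715 + 149) - 20968 = 2864 - 20968 = -18104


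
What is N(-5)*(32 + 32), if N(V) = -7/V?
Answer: 448/5 ≈ 89.600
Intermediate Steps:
N(-5)*(32 + 32) = (-7/(-5))*(32 + 32) = -7*(-1/5)*64 = (7/5)*64 = 448/5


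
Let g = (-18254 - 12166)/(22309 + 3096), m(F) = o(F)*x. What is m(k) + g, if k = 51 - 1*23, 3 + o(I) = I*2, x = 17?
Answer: 4571897/5081 ≈ 899.80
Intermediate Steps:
o(I) = -3 + 2*I (o(I) = -3 + I*2 = -3 + 2*I)
k = 28 (k = 51 - 23 = 28)
m(F) = -51 + 34*F (m(F) = (-3 + 2*F)*17 = -51 + 34*F)
g = -6084/5081 (g = -30420/25405 = -30420*1/25405 = -6084/5081 ≈ -1.1974)
m(k) + g = (-51 + 34*28) - 6084/5081 = (-51 + 952) - 6084/5081 = 901 - 6084/5081 = 4571897/5081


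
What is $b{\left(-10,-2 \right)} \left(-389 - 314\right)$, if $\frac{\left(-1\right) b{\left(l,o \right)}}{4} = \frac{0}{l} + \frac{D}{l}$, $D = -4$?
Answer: $\frac{5624}{5} \approx 1124.8$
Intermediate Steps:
$b{\left(l,o \right)} = \frac{16}{l}$ ($b{\left(l,o \right)} = - 4 \left(\frac{0}{l} - \frac{4}{l}\right) = - 4 \left(0 - \frac{4}{l}\right) = - 4 \left(- \frac{4}{l}\right) = \frac{16}{l}$)
$b{\left(-10,-2 \right)} \left(-389 - 314\right) = \frac{16}{-10} \left(-389 - 314\right) = 16 \left(- \frac{1}{10}\right) \left(-703\right) = \left(- \frac{8}{5}\right) \left(-703\right) = \frac{5624}{5}$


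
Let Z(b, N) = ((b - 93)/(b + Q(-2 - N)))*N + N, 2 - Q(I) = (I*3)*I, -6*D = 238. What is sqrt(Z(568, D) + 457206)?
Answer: 2*sqrt(125803675664958)/33177 ≈ 676.14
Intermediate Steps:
D = -119/3 (D = -1/6*238 = -119/3 ≈ -39.667)
Q(I) = 2 - 3*I**2 (Q(I) = 2 - I*3*I = 2 - 3*I*I = 2 - 3*I**2)
Z(b, N) = N + N*(-93 + b)/(2 + b - 3*(-2 - N)**2) (Z(b, N) = ((b - 93)/(b + (2 - 3*(-2 - N)**2)))*N + N = ((-93 + b)/(2 + b - 3*(-2 - N)**2))*N + N = N*(-93 + b)/(2 + b - 3*(-2 - N)**2) + N = N + N*(-93 + b)/(2 + b - 3*(-2 - N)**2))
sqrt(Z(568, D) + 457206) = sqrt(-1*(-119/3)*(91 - 2*568 + 3*(2 - 119/3)**2)/(2 + 568 - 3*(2 - 119/3)**2) + 457206) = sqrt(-1*(-119/3)*(91 - 1136 + 3*(-113/3)**2)/(2 + 568 - 3*(-113/3)**2) + 457206) = sqrt(-1*(-119/3)*(91 - 1136 + 3*(12769/9))/(2 + 568 - 3*12769/9) + 457206) = sqrt(-1*(-119/3)*(91 - 1136 + 12769/3)/(2 + 568 - 12769/3) + 457206) = sqrt(-1*(-119/3)*9634/3/(-11059/3) + 457206) = sqrt(-1*(-119/3)*(-3/11059)*9634/3 + 457206) = sqrt(-1146446/33177 + 457206) = sqrt(15167577016/33177) = 2*sqrt(125803675664958)/33177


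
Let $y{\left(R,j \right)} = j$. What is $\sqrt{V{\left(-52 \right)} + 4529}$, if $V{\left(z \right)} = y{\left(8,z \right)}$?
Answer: $11 \sqrt{37} \approx 66.91$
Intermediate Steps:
$V{\left(z \right)} = z$
$\sqrt{V{\left(-52 \right)} + 4529} = \sqrt{-52 + 4529} = \sqrt{4477} = 11 \sqrt{37}$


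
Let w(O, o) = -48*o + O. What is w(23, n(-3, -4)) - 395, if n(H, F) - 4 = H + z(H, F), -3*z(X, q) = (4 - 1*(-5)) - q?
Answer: -212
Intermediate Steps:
z(X, q) = -3 + q/3 (z(X, q) = -((4 - 1*(-5)) - q)/3 = -((4 + 5) - q)/3 = -(9 - q)/3 = -3 + q/3)
n(H, F) = 1 + H + F/3 (n(H, F) = 4 + (H + (-3 + F/3)) = 4 + (-3 + H + F/3) = 1 + H + F/3)
w(O, o) = O - 48*o
w(23, n(-3, -4)) - 395 = (23 - 48*(1 - 3 + (⅓)*(-4))) - 395 = (23 - 48*(1 - 3 - 4/3)) - 395 = (23 - 48*(-10/3)) - 395 = (23 + 160) - 395 = 183 - 395 = -212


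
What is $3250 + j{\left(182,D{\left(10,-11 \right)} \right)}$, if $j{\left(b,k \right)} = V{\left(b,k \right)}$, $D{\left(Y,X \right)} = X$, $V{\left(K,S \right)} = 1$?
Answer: $3251$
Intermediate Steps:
$j{\left(b,k \right)} = 1$
$3250 + j{\left(182,D{\left(10,-11 \right)} \right)} = 3250 + 1 = 3251$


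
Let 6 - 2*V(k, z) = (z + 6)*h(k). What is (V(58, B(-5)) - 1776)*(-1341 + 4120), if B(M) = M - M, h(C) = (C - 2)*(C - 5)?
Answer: -29671383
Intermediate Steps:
h(C) = (-5 + C)*(-2 + C) (h(C) = (-2 + C)*(-5 + C) = (-5 + C)*(-2 + C))
B(M) = 0
V(k, z) = 3 - (6 + z)*(10 + k**2 - 7*k)/2 (V(k, z) = 3 - (z + 6)*(10 + k**2 - 7*k)/2 = 3 - (6 + z)*(10 + k**2 - 7*k)/2)
(V(58, B(-5)) - 1776)*(-1341 + 4120) = ((-27 - 3*58**2 + 21*58 - 1/2*0*(10 + 58**2 - 7*58)) - 1776)*(-1341 + 4120) = ((-27 - 3*3364 + 1218 - 1/2*0*(10 + 3364 - 406)) - 1776)*2779 = ((-27 - 10092 + 1218 - 1/2*0*2968) - 1776)*2779 = ((-27 - 10092 + 1218 + 0) - 1776)*2779 = (-8901 - 1776)*2779 = -10677*2779 = -29671383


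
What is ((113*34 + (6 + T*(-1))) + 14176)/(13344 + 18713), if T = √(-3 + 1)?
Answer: 18024/32057 - I*√2/32057 ≈ 0.56225 - 4.4116e-5*I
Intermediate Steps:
T = I*√2 (T = √(-2) = I*√2 ≈ 1.4142*I)
((113*34 + (6 + T*(-1))) + 14176)/(13344 + 18713) = ((113*34 + (6 + (I*√2)*(-1))) + 14176)/(13344 + 18713) = ((3842 + (6 - I*√2)) + 14176)/32057 = ((3848 - I*√2) + 14176)*(1/32057) = (18024 - I*√2)*(1/32057) = 18024/32057 - I*√2/32057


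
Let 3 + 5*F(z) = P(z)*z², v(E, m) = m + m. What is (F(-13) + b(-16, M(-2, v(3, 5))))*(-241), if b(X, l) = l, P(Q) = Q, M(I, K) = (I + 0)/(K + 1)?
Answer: 1166922/11 ≈ 1.0608e+5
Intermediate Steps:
v(E, m) = 2*m
M(I, K) = I/(1 + K)
F(z) = -⅗ + z³/5 (F(z) = -⅗ + (z*z²)/5 = -⅗ + z³/5)
(F(-13) + b(-16, M(-2, v(3, 5))))*(-241) = ((-⅗ + (⅕)*(-13)³) - 2/(1 + 2*5))*(-241) = ((-⅗ + (⅕)*(-2197)) - 2/(1 + 10))*(-241) = ((-⅗ - 2197/5) - 2/11)*(-241) = (-440 - 2*1/11)*(-241) = (-440 - 2/11)*(-241) = -4842/11*(-241) = 1166922/11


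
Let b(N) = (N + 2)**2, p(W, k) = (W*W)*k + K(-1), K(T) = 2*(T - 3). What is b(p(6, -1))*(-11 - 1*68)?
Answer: -139356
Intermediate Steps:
K(T) = -6 + 2*T (K(T) = 2*(-3 + T) = -6 + 2*T)
p(W, k) = -8 + k*W**2 (p(W, k) = (W*W)*k + (-6 + 2*(-1)) = W**2*k + (-6 - 2) = k*W**2 - 8 = -8 + k*W**2)
b(N) = (2 + N)**2
b(p(6, -1))*(-11 - 1*68) = (2 + (-8 - 1*6**2))**2*(-11 - 1*68) = (2 + (-8 - 1*36))**2*(-11 - 68) = (2 + (-8 - 36))**2*(-79) = (2 - 44)**2*(-79) = (-42)**2*(-79) = 1764*(-79) = -139356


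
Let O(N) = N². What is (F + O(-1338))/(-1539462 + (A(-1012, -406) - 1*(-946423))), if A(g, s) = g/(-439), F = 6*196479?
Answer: -1303442802/260343109 ≈ -5.0066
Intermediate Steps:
F = 1178874
A(g, s) = -g/439 (A(g, s) = g*(-1/439) = -g/439)
(F + O(-1338))/(-1539462 + (A(-1012, -406) - 1*(-946423))) = (1178874 + (-1338)²)/(-1539462 + (-1/439*(-1012) - 1*(-946423))) = (1178874 + 1790244)/(-1539462 + (1012/439 + 946423)) = 2969118/(-1539462 + 415480709/439) = 2969118/(-260343109/439) = 2969118*(-439/260343109) = -1303442802/260343109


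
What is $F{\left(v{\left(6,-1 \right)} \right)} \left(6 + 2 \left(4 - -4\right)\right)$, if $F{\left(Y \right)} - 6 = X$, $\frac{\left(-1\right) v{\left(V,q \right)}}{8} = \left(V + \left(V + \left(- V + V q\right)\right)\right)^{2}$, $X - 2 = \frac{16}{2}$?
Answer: $352$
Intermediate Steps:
$X = 10$ ($X = 2 + \frac{16}{2} = 2 + 16 \cdot \frac{1}{2} = 2 + 8 = 10$)
$v{\left(V,q \right)} = - 8 \left(V + V q\right)^{2}$ ($v{\left(V,q \right)} = - 8 \left(V + \left(V + \left(- V + V q\right)\right)\right)^{2} = - 8 \left(V + V q\right)^{2}$)
$F{\left(Y \right)} = 16$ ($F{\left(Y \right)} = 6 + 10 = 16$)
$F{\left(v{\left(6,-1 \right)} \right)} \left(6 + 2 \left(4 - -4\right)\right) = 16 \left(6 + 2 \left(4 - -4\right)\right) = 16 \left(6 + 2 \left(4 + 4\right)\right) = 16 \left(6 + 2 \cdot 8\right) = 16 \left(6 + 16\right) = 16 \cdot 22 = 352$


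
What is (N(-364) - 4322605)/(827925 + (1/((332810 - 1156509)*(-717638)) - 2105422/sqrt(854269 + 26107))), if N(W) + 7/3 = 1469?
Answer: -82540397559939207684781533471964574724862/15814526497222387611489588454161594725571 - 476844213922620603157391920652446586*sqrt(220094)/15814526497222387611489588454161594725571 ≈ -5.2334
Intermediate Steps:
N(W) = 4400/3 (N(W) = -7/3 + 1469 = 4400/3)
(N(-364) - 4322605)/(827925 + (1/((332810 - 1156509)*(-717638)) - 2105422/sqrt(854269 + 26107))) = (4400/3 - 4322605)/(827925 + (1/((332810 - 1156509)*(-717638)) - 2105422/sqrt(854269 + 26107))) = -12963415/(3*(827925 + (-1/717638/(-823699) - 2105422*sqrt(220094)/440188))) = -12963415/(3*(827925 + (-1/823699*(-1/717638) - 2105422*sqrt(220094)/440188))) = -12963415/(3*(827925 + (1/591117702962 - 1052711*sqrt(220094)/220094))) = -12963415/(3*(489401124224813851/591117702962 - 1052711*sqrt(220094)/220094))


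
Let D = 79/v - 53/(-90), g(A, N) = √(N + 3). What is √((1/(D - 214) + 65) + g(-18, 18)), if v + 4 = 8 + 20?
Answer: √(371893892705 + 5721863449*√21)/75643 ≈ 8.3413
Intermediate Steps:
g(A, N) = √(3 + N)
v = 24 (v = -4 + (8 + 20) = -4 + 28 = 24)
D = 1397/360 (D = 79/24 - 53/(-90) = 79*(1/24) - 53*(-1/90) = 79/24 + 53/90 = 1397/360 ≈ 3.8806)
√((1/(D - 214) + 65) + g(-18, 18)) = √((1/(1397/360 - 214) + 65) + √(3 + 18)) = √((1/(-75643/360) + 65) + √21) = √((-360/75643 + 65) + √21) = √(4916435/75643 + √21)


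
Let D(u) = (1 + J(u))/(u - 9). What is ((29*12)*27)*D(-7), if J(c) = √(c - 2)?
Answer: -2349/4 - 7047*I/4 ≈ -587.25 - 1761.8*I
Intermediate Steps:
J(c) = √(-2 + c)
D(u) = (1 + √(-2 + u))/(-9 + u) (D(u) = (1 + √(-2 + u))/(u - 9) = (1 + √(-2 + u))/(-9 + u))
((29*12)*27)*D(-7) = ((29*12)*27)*((1 + √(-2 - 7))/(-9 - 7)) = (348*27)*((1 + √(-9))/(-16)) = 9396*(-(1 + 3*I)/16) = 9396*(-1/16 - 3*I/16) = -2349/4 - 7047*I/4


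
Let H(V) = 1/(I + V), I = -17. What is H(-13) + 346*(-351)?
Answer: -3643381/30 ≈ -1.2145e+5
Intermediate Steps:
H(V) = 1/(-17 + V)
H(-13) + 346*(-351) = 1/(-17 - 13) + 346*(-351) = 1/(-30) - 121446 = -1/30 - 121446 = -3643381/30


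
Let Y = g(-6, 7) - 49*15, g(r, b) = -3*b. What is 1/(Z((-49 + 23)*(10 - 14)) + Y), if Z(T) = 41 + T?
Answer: -1/611 ≈ -0.0016367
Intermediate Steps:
Y = -756 (Y = -3*7 - 49*15 = -21 - 735 = -756)
1/(Z((-49 + 23)*(10 - 14)) + Y) = 1/((41 + (-49 + 23)*(10 - 14)) - 756) = 1/((41 - 26*(-4)) - 756) = 1/((41 + 104) - 756) = 1/(145 - 756) = 1/(-611) = -1/611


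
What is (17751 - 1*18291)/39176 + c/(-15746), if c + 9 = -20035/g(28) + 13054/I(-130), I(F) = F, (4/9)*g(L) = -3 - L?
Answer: -35066975669/1398356517870 ≈ -0.025077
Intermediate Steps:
g(L) = -27/4 - 9*L/4 (g(L) = 9*(-3 - L)/4 = -27/4 - 9*L/4)
c = 3224852/18135 (c = -9 + (-20035/(-27/4 - 9/4*28) + 13054/(-130)) = -9 + (-20035/(-27/4 - 63) + 13054*(-1/130)) = -9 + (-20035/(-279/4) - 6527/65) = -9 + (-20035*(-4/279) - 6527/65) = -9 + (80140/279 - 6527/65) = -9 + 3388067/18135 = 3224852/18135 ≈ 177.82)
(17751 - 1*18291)/39176 + c/(-15746) = (17751 - 1*18291)/39176 + (3224852/18135)/(-15746) = (17751 - 18291)*(1/39176) + (3224852/18135)*(-1/15746) = -540*1/39176 - 1612426/142776855 = -135/9794 - 1612426/142776855 = -35066975669/1398356517870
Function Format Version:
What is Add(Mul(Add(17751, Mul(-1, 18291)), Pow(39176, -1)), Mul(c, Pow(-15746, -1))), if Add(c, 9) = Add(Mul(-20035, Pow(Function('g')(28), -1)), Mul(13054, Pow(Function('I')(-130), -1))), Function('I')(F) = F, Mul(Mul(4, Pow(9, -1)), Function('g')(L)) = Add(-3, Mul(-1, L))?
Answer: Rational(-35066975669, 1398356517870) ≈ -0.025077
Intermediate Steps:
Function('g')(L) = Add(Rational(-27, 4), Mul(Rational(-9, 4), L)) (Function('g')(L) = Mul(Rational(9, 4), Add(-3, Mul(-1, L))) = Add(Rational(-27, 4), Mul(Rational(-9, 4), L)))
c = Rational(3224852, 18135) (c = Add(-9, Add(Mul(-20035, Pow(Add(Rational(-27, 4), Mul(Rational(-9, 4), 28)), -1)), Mul(13054, Pow(-130, -1)))) = Add(-9, Add(Mul(-20035, Pow(Add(Rational(-27, 4), -63), -1)), Mul(13054, Rational(-1, 130)))) = Add(-9, Add(Mul(-20035, Pow(Rational(-279, 4), -1)), Rational(-6527, 65))) = Add(-9, Add(Mul(-20035, Rational(-4, 279)), Rational(-6527, 65))) = Add(-9, Add(Rational(80140, 279), Rational(-6527, 65))) = Add(-9, Rational(3388067, 18135)) = Rational(3224852, 18135) ≈ 177.82)
Add(Mul(Add(17751, Mul(-1, 18291)), Pow(39176, -1)), Mul(c, Pow(-15746, -1))) = Add(Mul(Add(17751, Mul(-1, 18291)), Pow(39176, -1)), Mul(Rational(3224852, 18135), Pow(-15746, -1))) = Add(Mul(Add(17751, -18291), Rational(1, 39176)), Mul(Rational(3224852, 18135), Rational(-1, 15746))) = Add(Mul(-540, Rational(1, 39176)), Rational(-1612426, 142776855)) = Add(Rational(-135, 9794), Rational(-1612426, 142776855)) = Rational(-35066975669, 1398356517870)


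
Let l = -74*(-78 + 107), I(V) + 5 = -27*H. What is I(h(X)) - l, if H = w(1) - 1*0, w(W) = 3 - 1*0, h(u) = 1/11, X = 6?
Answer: 2060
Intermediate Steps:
h(u) = 1/11
w(W) = 3 (w(W) = 3 + 0 = 3)
H = 3 (H = 3 - 1*0 = 3 + 0 = 3)
I(V) = -86 (I(V) = -5 - 27*3 = -5 - 81 = -86)
l = -2146 (l = -74*29 = -2146)
I(h(X)) - l = -86 - 1*(-2146) = -86 + 2146 = 2060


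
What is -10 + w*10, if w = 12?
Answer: 110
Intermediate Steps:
-10 + w*10 = -10 + 12*10 = -10 + 120 = 110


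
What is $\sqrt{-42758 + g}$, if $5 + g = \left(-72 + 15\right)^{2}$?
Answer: $i \sqrt{39514} \approx 198.78 i$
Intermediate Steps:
$g = 3244$ ($g = -5 + \left(-72 + 15\right)^{2} = -5 + \left(-57\right)^{2} = -5 + 3249 = 3244$)
$\sqrt{-42758 + g} = \sqrt{-42758 + 3244} = \sqrt{-39514} = i \sqrt{39514}$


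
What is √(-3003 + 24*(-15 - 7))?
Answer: I*√3531 ≈ 59.422*I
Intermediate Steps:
√(-3003 + 24*(-15 - 7)) = √(-3003 + 24*(-22)) = √(-3003 - 528) = √(-3531) = I*√3531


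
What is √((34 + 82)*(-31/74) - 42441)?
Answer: I*√58168255/37 ≈ 206.13*I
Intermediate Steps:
√((34 + 82)*(-31/74) - 42441) = √(116*(-31*1/74) - 42441) = √(116*(-31/74) - 42441) = √(-1798/37 - 42441) = √(-1572115/37) = I*√58168255/37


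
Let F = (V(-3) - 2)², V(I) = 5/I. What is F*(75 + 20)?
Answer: 11495/9 ≈ 1277.2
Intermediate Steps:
F = 121/9 (F = (5/(-3) - 2)² = (5*(-⅓) - 2)² = (-5/3 - 2)² = (-11/3)² = 121/9 ≈ 13.444)
F*(75 + 20) = 121*(75 + 20)/9 = (121/9)*95 = 11495/9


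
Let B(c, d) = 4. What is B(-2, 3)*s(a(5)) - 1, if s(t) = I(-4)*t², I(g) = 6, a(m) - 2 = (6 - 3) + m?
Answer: 2399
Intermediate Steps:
a(m) = 5 + m (a(m) = 2 + ((6 - 3) + m) = 2 + (3 + m) = 5 + m)
s(t) = 6*t²
B(-2, 3)*s(a(5)) - 1 = 4*(6*(5 + 5)²) - 1 = 4*(6*10²) - 1 = 4*(6*100) - 1 = 4*600 - 1 = 2400 - 1 = 2399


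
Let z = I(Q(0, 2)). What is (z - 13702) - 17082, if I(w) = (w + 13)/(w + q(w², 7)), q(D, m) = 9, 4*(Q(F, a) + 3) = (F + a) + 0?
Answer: -400171/13 ≈ -30782.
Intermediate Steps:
Q(F, a) = -3 + F/4 + a/4 (Q(F, a) = -3 + ((F + a) + 0)/4 = -3 + (F + a)/4 = -3 + (F/4 + a/4) = -3 + F/4 + a/4)
I(w) = (13 + w)/(9 + w) (I(w) = (w + 13)/(w + 9) = (13 + w)/(9 + w))
z = 21/13 (z = (13 + (-3 + (¼)*0 + (¼)*2))/(9 + (-3 + (¼)*0 + (¼)*2)) = (13 + (-3 + 0 + ½))/(9 + (-3 + 0 + ½)) = (13 - 5/2)/(9 - 5/2) = (21/2)/(13/2) = (2/13)*(21/2) = 21/13 ≈ 1.6154)
(z - 13702) - 17082 = (21/13 - 13702) - 17082 = -178105/13 - 17082 = -400171/13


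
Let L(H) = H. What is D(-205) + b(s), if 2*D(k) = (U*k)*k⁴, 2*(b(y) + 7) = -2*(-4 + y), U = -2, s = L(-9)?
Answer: 362050628131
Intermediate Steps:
s = -9
b(y) = -3 - y (b(y) = -7 + (-2*(-4 + y))/2 = -7 + (8 - 2*y)/2 = -7 + (4 - y) = -3 - y)
D(k) = -k⁵ (D(k) = ((-2*k)*k⁴)/2 = (-2*k⁵)/2 = -k⁵)
D(-205) + b(s) = -1*(-205)⁵ + (-3 - 1*(-9)) = -1*(-362050628125) + (-3 + 9) = 362050628125 + 6 = 362050628131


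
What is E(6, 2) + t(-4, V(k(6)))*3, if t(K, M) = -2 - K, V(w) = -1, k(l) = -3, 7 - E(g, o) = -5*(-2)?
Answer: 3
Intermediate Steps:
E(g, o) = -3 (E(g, o) = 7 - (-5)*(-2) = 7 - 1*10 = 7 - 10 = -3)
E(6, 2) + t(-4, V(k(6)))*3 = -3 + (-2 - 1*(-4))*3 = -3 + (-2 + 4)*3 = -3 + 2*3 = -3 + 6 = 3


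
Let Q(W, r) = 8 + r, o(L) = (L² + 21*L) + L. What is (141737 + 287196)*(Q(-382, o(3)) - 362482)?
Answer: -155444890267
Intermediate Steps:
o(L) = L² + 22*L
(141737 + 287196)*(Q(-382, o(3)) - 362482) = (141737 + 287196)*((8 + 3*(22 + 3)) - 362482) = 428933*((8 + 3*25) - 362482) = 428933*((8 + 75) - 362482) = 428933*(83 - 362482) = 428933*(-362399) = -155444890267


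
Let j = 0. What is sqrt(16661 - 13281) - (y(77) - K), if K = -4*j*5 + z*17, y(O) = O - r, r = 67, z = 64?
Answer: 1078 + 26*sqrt(5) ≈ 1136.1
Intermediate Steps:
y(O) = -67 + O (y(O) = O - 1*67 = O - 67 = -67 + O)
K = 1088 (K = -4*0*5 + 64*17 = 0*5 + 1088 = 0 + 1088 = 1088)
sqrt(16661 - 13281) - (y(77) - K) = sqrt(16661 - 13281) - ((-67 + 77) - 1*1088) = sqrt(3380) - (10 - 1088) = 26*sqrt(5) - 1*(-1078) = 26*sqrt(5) + 1078 = 1078 + 26*sqrt(5)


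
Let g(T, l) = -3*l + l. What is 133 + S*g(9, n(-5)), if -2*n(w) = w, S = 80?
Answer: -267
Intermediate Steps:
n(w) = -w/2
g(T, l) = -2*l
133 + S*g(9, n(-5)) = 133 + 80*(-(-1)*(-5)) = 133 + 80*(-2*5/2) = 133 + 80*(-5) = 133 - 400 = -267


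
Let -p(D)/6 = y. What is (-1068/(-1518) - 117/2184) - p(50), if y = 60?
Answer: 5109689/14168 ≈ 360.65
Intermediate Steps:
p(D) = -360 (p(D) = -6*60 = -360)
(-1068/(-1518) - 117/2184) - p(50) = (-1068/(-1518) - 117/2184) - 1*(-360) = (-1068*(-1/1518) - 117*1/2184) + 360 = (178/253 - 3/56) + 360 = 9209/14168 + 360 = 5109689/14168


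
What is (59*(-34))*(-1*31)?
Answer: 62186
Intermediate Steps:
(59*(-34))*(-1*31) = -2006*(-31) = 62186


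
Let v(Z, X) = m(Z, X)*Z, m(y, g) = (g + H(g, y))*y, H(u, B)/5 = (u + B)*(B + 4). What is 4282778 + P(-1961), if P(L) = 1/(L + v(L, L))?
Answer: 632014405610014390785/147571133878528 ≈ 4.2828e+6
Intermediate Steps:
H(u, B) = 5*(4 + B)*(B + u) (H(u, B) = 5*((u + B)*(B + 4)) = 5*((B + u)*(4 + B)) = 5*((4 + B)*(B + u)) = 5*(4 + B)*(B + u))
m(y, g) = y*(5*y² + 20*y + 21*g + 5*g*y) (m(y, g) = (g + (5*y² + 20*y + 20*g + 5*y*g))*y = (g + (5*y² + 20*y + 20*g + 5*g*y))*y = (g + (5*y² + 20*g + 20*y + 5*g*y))*y = (5*y² + 20*y + 21*g + 5*g*y)*y = y*(5*y² + 20*y + 21*g + 5*g*y))
v(Z, X) = Z²*(5*Z² + 20*Z + 21*X + 5*X*Z) (v(Z, X) = (Z*(5*Z² + 20*Z + 21*X + 5*X*Z))*Z = Z²*(5*Z² + 20*Z + 21*X + 5*X*Z))
P(L) = 1/(L + L²*(10*L² + 41*L)) (P(L) = 1/(L + L²*(5*L² + 20*L + 21*L + 5*L*L)) = 1/(L + L²*(5*L² + 20*L + 21*L + 5*L²)) = 1/(L + L²*(10*L² + 41*L)))
4282778 + P(-1961) = 4282778 + 1/((-1961)*(1 + (-1961)²*(41 + 10*(-1961)))) = 4282778 - 1/(1961*(1 + 3845521*(41 - 19610))) = 4282778 - 1/(1961*(1 + 3845521*(-19569))) = 4282778 - 1/(1961*(1 - 75253000449)) = 4282778 - 1/1961/(-75253000448) = 4282778 - 1/1961*(-1/75253000448) = 4282778 + 1/147571133878528 = 632014405610014390785/147571133878528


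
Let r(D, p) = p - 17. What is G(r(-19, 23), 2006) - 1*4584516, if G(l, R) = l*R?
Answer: -4572480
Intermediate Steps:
r(D, p) = -17 + p
G(l, R) = R*l
G(r(-19, 23), 2006) - 1*4584516 = 2006*(-17 + 23) - 1*4584516 = 2006*6 - 4584516 = 12036 - 4584516 = -4572480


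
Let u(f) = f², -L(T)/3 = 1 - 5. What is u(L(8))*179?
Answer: 25776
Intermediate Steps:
L(T) = 12 (L(T) = -3*(1 - 5) = -3*(-4) = 12)
u(L(8))*179 = 12²*179 = 144*179 = 25776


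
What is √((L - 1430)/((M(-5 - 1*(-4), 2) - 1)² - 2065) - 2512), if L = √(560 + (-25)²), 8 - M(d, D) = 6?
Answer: √(-668650602 - 129*√1185)/516 ≈ 50.113*I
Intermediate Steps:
M(d, D) = 2 (M(d, D) = 8 - 1*6 = 8 - 6 = 2)
L = √1185 (L = √(560 + 625) = √1185 ≈ 34.424)
√((L - 1430)/((M(-5 - 1*(-4), 2) - 1)² - 2065) - 2512) = √((√1185 - 1430)/((2 - 1)² - 2065) - 2512) = √((-1430 + √1185)/(1² - 2065) - 2512) = √((-1430 + √1185)/(1 - 2065) - 2512) = √((-1430 + √1185)/(-2064) - 2512) = √((-1430 + √1185)*(-1/2064) - 2512) = √((715/1032 - √1185/2064) - 2512) = √(-2591669/1032 - √1185/2064)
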